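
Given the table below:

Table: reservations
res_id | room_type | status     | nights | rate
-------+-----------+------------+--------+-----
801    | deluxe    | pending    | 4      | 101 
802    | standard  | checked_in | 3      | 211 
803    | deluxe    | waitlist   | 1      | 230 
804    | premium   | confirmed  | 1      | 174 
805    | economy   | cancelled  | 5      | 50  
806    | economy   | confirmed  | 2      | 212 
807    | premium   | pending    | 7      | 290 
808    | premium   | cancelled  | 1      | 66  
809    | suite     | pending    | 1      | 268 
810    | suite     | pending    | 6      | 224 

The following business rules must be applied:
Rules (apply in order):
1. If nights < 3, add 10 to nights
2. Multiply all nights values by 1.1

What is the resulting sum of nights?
89.1

Step 1: Apply Rule 1 - Add 10 to records with nights < 3
  - 5 records affected: 6 + (5 × 10) = 56
  - Unaffected records: 25
  - Sum after Rule 1: 81
Step 2: Apply Rule 2 - Multiply all by 1.1
  - 81 × 1.1 = 89.1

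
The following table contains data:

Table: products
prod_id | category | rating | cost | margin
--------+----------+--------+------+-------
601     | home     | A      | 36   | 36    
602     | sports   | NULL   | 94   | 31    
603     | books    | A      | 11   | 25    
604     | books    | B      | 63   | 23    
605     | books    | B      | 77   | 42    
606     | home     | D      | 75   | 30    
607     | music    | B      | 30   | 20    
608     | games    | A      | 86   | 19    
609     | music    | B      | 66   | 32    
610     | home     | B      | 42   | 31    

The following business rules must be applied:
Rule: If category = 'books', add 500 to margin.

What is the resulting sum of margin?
1789

Step 1: Count records where category = 'books': 3
Step 2: Total bonus added: 3 × 500 = 1500
Step 3: Original sum of margin: 289
Step 4: Final sum = 289 + 1500 = 1789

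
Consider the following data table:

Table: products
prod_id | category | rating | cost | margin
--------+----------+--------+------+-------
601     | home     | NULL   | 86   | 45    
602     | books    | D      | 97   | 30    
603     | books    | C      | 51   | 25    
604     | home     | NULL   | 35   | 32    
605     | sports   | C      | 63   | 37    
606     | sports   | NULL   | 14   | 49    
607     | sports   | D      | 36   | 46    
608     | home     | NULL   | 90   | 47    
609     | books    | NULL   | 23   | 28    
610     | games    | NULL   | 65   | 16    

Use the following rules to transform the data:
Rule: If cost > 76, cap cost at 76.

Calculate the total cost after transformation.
515

Step 1: 3 records have cost > 76
Step 2: These records originally summed to 273
Step 3: After capping: 3 × 76 = 228
Step 4: Unaffected records sum: 287
Step 5: Final sum = 228 + 287 = 515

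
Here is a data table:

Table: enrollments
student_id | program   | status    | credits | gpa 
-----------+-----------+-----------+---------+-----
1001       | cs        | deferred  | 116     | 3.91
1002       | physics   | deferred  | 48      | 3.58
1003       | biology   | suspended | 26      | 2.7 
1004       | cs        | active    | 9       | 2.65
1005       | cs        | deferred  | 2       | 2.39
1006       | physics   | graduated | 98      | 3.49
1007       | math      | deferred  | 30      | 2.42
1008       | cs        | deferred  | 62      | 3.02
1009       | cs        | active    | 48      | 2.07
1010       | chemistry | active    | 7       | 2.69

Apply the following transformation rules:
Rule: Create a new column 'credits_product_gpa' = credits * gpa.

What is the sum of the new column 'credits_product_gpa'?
1444.28

Step 1: For each record, compute credits * gpa
Example calculations:
  116 * 3.91 = 453.56
  48 * 3.58 = 171.84
  26 * 2.7 = 70.2
  ...
Step 2: Sum all derived values
Step 3: Total = 1444.28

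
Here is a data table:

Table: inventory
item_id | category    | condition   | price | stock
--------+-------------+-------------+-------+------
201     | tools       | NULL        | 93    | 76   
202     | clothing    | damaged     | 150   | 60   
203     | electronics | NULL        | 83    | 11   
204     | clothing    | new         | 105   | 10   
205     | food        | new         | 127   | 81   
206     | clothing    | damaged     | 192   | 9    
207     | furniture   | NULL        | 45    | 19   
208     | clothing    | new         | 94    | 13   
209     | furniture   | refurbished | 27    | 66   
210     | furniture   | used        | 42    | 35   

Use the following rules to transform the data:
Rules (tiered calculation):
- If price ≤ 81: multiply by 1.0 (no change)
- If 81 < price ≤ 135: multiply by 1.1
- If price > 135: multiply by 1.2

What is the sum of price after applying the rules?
1076.6

Step 1: Tier 1 (price ≤ 81): 3 records, sum = 114 × 1.0 = 114.0
Step 2: Tier 2 (81 < price ≤ 135): 5 records, sum = 502 × 1.1 = 552.2
Step 3: Tier 3 (price > 135): 2 records, sum = 342 × 1.2 = 410.4
Step 4: Final sum = 114.0 + 552.2 + 410.4 = 1076.6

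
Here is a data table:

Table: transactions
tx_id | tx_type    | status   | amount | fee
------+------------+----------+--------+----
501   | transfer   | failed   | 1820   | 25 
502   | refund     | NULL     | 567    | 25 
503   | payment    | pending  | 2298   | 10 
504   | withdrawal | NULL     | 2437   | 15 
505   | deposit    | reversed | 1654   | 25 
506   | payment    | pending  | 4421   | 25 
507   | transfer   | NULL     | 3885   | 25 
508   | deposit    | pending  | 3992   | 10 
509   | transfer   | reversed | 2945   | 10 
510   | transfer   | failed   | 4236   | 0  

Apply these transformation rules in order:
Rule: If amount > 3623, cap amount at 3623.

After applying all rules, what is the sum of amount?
26213

Step 1: 4 records have amount > 3623
Step 2: These records originally summed to 16534
Step 3: After capping: 4 × 3623 = 14492
Step 4: Unaffected records sum: 11721
Step 5: Final sum = 14492 + 11721 = 26213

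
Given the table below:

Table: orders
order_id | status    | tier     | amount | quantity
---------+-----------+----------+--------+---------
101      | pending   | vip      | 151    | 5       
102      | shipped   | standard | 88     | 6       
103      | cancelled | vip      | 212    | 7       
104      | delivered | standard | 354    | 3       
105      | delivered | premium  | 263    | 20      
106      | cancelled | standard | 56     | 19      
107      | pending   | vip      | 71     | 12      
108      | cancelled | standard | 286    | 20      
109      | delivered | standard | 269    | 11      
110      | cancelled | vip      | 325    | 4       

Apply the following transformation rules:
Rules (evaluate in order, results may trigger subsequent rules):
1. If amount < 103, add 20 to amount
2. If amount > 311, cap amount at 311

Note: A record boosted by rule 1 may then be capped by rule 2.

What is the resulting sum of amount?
2078

Step 1: Apply rule 1 to records with amount < 103
  - 3 records get bonus of 20
  - Of these, 0 records then exceed 311 and get capped
Step 2: Apply rule 2 to records with amount > 311
  - 2 records (original) are capped
Step 3: Calculate final sum = 2078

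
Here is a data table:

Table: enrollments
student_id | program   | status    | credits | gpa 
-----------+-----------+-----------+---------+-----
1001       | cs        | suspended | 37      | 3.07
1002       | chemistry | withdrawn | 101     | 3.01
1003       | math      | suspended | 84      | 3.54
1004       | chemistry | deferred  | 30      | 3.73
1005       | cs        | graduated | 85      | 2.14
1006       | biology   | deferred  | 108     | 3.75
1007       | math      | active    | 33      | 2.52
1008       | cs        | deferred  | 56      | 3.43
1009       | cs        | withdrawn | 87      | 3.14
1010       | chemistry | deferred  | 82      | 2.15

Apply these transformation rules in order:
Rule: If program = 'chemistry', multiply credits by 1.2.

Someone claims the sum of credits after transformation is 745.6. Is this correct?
Yes, the result is correct.

Step 1: Calculate the correct sum after transformation
Step 2: Apply multiplier 1.2 to records where program = 'chemistry'
Step 3: Correct result = 745.6
Step 4: Claimed result = 745.6
Step 5: 745.6 = 745.6 ✓
Conclusion: The claimed result is correct.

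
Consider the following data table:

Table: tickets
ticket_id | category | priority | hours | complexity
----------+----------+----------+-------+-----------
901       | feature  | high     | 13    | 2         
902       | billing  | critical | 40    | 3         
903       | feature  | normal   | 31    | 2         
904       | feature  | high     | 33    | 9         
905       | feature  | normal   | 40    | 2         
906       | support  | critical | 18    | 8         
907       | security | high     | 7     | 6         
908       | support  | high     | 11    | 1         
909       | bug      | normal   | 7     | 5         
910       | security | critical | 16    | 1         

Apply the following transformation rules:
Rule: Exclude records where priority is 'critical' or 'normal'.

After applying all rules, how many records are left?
4

Step 1: Count records to exclude
  - 3 (critical) + 3 (normal) = 6 records
Step 2: Total records: 10
Step 3: Remaining = 10 - 6 = 4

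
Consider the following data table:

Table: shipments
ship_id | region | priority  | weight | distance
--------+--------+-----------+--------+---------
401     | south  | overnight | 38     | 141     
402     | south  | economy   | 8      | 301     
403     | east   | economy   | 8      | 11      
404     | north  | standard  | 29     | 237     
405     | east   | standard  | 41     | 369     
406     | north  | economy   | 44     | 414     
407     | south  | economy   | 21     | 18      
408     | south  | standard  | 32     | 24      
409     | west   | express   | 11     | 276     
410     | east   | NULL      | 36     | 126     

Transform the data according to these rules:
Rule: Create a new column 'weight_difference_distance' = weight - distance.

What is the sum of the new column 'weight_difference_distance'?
-1649

Step 1: For each record, compute weight - distance
Example calculations:
  38 - 141 = -103
  8 - 301 = -293
  8 - 11 = -3
  ...
Step 2: Sum all derived values
Step 3: Total = -1649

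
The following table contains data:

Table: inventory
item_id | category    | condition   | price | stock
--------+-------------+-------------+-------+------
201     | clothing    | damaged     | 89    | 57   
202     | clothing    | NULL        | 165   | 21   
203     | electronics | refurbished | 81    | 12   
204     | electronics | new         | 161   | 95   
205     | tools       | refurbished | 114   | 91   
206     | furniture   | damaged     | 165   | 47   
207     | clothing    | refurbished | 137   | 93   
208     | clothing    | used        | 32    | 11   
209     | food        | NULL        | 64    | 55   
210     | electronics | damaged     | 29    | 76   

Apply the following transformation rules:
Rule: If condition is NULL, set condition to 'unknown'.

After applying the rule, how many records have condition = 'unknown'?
2

Step 1: Count records where condition IS NULL
Step 2: Found 2 records with NULL condition
Step 3: These records will have condition set to 'unknown'
Step 4: Records already having condition = 'unknown': 0
Step 5: Answer: 2 + 0 = 2 records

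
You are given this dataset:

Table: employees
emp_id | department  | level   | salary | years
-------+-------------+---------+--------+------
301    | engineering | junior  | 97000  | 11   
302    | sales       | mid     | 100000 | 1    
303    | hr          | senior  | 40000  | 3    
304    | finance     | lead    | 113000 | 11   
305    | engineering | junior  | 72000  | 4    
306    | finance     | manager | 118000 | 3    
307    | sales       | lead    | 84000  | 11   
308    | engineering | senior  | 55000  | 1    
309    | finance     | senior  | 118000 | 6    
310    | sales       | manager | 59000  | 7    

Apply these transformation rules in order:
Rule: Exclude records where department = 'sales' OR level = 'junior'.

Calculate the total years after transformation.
24

Step 1: Find records where department = 'sales' OR level = 'junior'
Step 2: 5 records match, summing to 34
Step 3: Original sum: 58
Step 4: Remaining sum = 58 - 34 = 24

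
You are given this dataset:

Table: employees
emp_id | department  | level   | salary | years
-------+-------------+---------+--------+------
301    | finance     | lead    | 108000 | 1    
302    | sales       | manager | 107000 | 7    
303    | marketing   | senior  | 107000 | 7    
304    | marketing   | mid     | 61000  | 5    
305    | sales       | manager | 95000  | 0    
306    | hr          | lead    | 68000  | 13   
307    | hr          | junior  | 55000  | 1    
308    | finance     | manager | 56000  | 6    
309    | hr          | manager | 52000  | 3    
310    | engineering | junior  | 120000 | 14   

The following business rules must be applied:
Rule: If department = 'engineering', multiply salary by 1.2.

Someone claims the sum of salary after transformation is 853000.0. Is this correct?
Yes, the result is correct.

Step 1: Calculate the correct sum after transformation
Step 2: Apply multiplier 1.2 to records where department = 'engineering'
Step 3: Correct result = 853000.0
Step 4: Claimed result = 853000.0
Step 5: 853000.0 = 853000.0 ✓
Conclusion: The claimed result is correct.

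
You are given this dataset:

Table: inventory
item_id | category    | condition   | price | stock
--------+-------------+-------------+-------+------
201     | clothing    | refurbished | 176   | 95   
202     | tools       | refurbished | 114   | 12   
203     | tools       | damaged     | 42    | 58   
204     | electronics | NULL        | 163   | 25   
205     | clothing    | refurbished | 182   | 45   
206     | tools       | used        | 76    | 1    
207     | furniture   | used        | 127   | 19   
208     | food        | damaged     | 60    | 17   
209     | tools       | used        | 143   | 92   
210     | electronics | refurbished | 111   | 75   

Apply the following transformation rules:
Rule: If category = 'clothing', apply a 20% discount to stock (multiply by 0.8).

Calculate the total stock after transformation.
411.0

Step 1: Records with category = 'clothing' have total stock = 140
Step 2: Apply multiplier: 140 × 0.8 = 112.0
Step 3: Other records total: 299
Step 4: Final sum = 112.0 + 299 = 411.0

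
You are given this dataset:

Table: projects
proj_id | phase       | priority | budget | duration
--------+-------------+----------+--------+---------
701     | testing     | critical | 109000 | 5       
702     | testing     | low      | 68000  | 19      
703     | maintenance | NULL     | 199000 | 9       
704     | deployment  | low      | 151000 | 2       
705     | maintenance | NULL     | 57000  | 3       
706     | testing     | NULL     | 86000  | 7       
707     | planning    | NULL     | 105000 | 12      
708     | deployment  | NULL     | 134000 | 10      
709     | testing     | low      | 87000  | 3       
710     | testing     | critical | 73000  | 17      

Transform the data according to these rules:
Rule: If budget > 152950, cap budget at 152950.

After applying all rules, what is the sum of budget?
1022950

Step 1: 1 records have budget > 152950
Step 2: These records originally summed to 199000
Step 3: After capping: 1 × 152950 = 152950
Step 4: Unaffected records sum: 870000
Step 5: Final sum = 152950 + 870000 = 1022950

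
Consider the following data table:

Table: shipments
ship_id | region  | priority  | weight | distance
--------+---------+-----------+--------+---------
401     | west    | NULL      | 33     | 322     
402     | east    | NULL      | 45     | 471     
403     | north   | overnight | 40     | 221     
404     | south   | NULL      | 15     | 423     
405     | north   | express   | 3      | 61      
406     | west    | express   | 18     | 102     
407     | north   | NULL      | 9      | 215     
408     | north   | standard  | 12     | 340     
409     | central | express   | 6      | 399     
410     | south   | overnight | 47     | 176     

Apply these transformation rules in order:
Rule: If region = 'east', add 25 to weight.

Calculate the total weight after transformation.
253

Step 1: Count records where region = 'east': 1
Step 2: Total bonus added: 1 × 25 = 25
Step 3: Original sum of weight: 228
Step 4: Final sum = 228 + 25 = 253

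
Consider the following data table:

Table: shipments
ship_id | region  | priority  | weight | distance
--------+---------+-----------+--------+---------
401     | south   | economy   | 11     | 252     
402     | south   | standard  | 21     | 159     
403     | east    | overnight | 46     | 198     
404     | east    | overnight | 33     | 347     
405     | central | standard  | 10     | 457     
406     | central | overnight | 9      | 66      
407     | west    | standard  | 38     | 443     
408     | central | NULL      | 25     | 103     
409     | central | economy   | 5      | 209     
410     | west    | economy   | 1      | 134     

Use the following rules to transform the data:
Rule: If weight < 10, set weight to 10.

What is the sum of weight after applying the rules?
214

Step 1: 3 records have weight < 10
Step 2: These records originally summed to 15
Step 3: After setting to minimum: 3 × 10 = 30
Step 4: Unaffected records sum: 184
Step 5: Final sum = 30 + 184 = 214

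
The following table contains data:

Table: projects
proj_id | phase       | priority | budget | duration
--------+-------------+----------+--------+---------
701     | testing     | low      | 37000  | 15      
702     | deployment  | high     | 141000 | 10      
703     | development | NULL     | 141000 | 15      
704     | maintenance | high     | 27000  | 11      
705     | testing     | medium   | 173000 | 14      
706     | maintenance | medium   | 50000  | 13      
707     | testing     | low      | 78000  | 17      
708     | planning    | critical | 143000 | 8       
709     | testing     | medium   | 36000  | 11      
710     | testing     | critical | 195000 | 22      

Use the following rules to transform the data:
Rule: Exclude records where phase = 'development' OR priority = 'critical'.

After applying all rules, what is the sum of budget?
542000

Step 1: Find records where phase = 'development' OR priority = 'critical'
Step 2: 3 records match, summing to 479000
Step 3: Original sum: 1021000
Step 4: Remaining sum = 1021000 - 479000 = 542000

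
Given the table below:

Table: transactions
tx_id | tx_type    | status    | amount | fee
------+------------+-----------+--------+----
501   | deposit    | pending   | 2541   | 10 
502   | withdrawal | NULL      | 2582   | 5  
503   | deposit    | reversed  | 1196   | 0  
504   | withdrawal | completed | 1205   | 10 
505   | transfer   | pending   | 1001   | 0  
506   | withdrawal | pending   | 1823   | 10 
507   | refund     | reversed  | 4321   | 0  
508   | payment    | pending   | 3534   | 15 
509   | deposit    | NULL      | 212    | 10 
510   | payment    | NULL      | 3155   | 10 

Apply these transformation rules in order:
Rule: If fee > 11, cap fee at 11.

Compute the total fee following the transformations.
66

Step 1: 1 records have fee > 11
Step 2: These records originally summed to 15
Step 3: After capping: 1 × 11 = 11
Step 4: Unaffected records sum: 55
Step 5: Final sum = 11 + 55 = 66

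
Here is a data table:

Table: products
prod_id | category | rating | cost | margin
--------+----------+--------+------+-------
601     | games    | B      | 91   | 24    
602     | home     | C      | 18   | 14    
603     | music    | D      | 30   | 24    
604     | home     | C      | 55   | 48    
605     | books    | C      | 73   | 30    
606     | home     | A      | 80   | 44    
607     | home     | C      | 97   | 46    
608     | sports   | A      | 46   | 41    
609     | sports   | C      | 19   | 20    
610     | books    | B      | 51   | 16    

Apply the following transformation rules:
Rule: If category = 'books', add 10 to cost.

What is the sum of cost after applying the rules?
580

Step 1: Count records where category = 'books': 2
Step 2: Total bonus added: 2 × 10 = 20
Step 3: Original sum of cost: 560
Step 4: Final sum = 560 + 20 = 580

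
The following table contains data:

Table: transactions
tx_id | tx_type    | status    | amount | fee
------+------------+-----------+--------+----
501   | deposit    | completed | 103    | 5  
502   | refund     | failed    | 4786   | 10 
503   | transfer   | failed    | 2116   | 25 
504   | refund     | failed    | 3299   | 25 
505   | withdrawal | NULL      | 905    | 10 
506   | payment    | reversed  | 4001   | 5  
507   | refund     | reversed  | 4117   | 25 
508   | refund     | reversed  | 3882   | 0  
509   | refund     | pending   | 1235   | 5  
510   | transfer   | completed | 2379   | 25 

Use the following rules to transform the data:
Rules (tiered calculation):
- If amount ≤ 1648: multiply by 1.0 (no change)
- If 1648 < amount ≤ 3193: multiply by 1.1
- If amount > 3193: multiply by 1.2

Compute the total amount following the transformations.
31289.5

Step 1: Tier 1 (amount ≤ 1648): 3 records, sum = 2243 × 1.0 = 2243.0
Step 2: Tier 2 (1648 < amount ≤ 3193): 2 records, sum = 4495 × 1.1 = 4944.5
Step 3: Tier 3 (amount > 3193): 5 records, sum = 20085 × 1.2 = 24102.0
Step 4: Final sum = 2243.0 + 4944.5 + 24102.0 = 31289.5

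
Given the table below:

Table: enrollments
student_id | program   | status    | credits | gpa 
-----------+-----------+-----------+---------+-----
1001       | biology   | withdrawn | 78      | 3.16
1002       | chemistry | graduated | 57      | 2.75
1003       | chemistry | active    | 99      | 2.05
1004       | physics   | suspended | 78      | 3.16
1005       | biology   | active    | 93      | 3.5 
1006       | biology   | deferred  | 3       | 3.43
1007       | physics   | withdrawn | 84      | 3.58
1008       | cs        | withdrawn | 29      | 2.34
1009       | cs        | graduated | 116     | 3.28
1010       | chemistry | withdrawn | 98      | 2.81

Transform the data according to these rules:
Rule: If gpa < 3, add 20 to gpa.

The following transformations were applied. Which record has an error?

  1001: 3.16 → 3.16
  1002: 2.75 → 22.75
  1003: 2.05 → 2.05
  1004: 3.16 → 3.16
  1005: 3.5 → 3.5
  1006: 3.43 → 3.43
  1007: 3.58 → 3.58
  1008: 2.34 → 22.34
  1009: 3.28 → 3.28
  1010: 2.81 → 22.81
Record 1003 has an error. The correct transformed value should be 22.05, not 2.05.

Step 1: Check each record against the rule
Step 2: Record 1003 has gpa = 2.05
Step 3: Since 2.05 < 3, the bonus should have been applied
Step 4: Correct value = 22.05, but claimed value = 2.05
Conclusion: Record 1003 has the error.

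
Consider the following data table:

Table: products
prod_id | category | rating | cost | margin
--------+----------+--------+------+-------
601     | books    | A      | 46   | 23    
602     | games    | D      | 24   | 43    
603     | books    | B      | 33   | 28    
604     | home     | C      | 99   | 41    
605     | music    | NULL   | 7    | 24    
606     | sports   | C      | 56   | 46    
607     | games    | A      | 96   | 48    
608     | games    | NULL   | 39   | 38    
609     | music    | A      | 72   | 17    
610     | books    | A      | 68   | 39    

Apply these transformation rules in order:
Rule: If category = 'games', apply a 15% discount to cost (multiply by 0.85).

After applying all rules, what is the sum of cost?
516.15

Step 1: Records with category = 'games' have total cost = 159
Step 2: Apply multiplier: 159 × 0.85 = 135.15
Step 3: Other records total: 381
Step 4: Final sum = 135.15 + 381 = 516.15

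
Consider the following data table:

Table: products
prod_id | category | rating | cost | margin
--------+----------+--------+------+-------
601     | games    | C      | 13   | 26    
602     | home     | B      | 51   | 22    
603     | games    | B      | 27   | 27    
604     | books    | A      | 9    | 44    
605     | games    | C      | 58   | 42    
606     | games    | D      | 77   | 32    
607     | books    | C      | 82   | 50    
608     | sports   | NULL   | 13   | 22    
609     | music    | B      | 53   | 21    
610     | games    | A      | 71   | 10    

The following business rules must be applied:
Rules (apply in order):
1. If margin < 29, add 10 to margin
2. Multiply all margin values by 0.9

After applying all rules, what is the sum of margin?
320.4

Step 1: Apply Rule 1 - Add 10 to records with margin < 29
  - 6 records affected: 128 + (6 × 10) = 188
  - Unaffected records: 168
  - Sum after Rule 1: 356
Step 2: Apply Rule 2 - Multiply all by 0.9
  - 356 × 0.9 = 320.4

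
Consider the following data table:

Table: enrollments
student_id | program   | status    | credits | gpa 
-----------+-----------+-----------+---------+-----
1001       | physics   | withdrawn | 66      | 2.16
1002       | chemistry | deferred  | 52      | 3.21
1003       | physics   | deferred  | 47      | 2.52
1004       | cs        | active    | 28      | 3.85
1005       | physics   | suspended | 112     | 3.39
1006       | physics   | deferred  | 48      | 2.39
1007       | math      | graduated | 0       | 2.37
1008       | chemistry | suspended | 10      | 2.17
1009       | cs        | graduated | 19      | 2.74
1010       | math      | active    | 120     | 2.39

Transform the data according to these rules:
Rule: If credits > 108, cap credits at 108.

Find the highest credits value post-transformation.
108

Step 1: Original maximum credits = 120
Step 2: Apply cap at 108
Step 3: 2 records had credits > 108 and were capped
Step 4: Maximum after transformation = 108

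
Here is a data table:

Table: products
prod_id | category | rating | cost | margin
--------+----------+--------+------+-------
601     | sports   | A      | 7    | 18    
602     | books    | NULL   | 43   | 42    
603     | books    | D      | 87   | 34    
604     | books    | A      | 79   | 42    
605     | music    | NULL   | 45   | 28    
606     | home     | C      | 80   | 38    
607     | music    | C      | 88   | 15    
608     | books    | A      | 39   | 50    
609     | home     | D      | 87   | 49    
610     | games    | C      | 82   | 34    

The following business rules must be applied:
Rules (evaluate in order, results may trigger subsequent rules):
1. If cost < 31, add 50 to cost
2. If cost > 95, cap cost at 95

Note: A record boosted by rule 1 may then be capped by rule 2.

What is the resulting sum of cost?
687

Step 1: Apply rule 1 to records with cost < 31
  - 1 records get bonus of 50
  - Of these, 0 records then exceed 95 and get capped
Step 2: Apply rule 2 to records with cost > 95
  - 0 records (original) are capped
Step 3: Calculate final sum = 687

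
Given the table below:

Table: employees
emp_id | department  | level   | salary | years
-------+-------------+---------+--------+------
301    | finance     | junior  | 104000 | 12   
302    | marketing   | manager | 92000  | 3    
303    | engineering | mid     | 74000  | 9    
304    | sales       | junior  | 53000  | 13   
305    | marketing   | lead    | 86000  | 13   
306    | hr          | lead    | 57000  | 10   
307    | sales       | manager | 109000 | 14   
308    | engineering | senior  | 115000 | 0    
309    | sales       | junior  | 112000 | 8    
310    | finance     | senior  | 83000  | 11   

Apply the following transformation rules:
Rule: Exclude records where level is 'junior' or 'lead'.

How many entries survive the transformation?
5

Step 1: Count records to exclude
  - 3 (junior) + 2 (lead) = 5 records
Step 2: Total records: 10
Step 3: Remaining = 10 - 5 = 5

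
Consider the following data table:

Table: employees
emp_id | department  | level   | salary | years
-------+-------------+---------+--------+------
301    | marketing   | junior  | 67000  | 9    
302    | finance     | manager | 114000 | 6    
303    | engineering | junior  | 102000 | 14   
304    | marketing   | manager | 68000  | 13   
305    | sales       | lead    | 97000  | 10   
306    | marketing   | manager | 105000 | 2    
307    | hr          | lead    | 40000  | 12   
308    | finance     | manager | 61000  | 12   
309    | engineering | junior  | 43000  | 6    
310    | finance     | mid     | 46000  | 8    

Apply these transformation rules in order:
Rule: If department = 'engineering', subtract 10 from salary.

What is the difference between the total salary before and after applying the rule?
20

Step 1: Original sum of salary = 743000
Step 2: 2 records have department = 'engineering'
Step 3: Each affected record changes by -10
Step 4: Total change = 2 × -10 = -20
Step 5: New sum = 743000 + -20 = 742980
Step 6: Difference = |742980 - 743000| = 20
        (Sum decreased by 20)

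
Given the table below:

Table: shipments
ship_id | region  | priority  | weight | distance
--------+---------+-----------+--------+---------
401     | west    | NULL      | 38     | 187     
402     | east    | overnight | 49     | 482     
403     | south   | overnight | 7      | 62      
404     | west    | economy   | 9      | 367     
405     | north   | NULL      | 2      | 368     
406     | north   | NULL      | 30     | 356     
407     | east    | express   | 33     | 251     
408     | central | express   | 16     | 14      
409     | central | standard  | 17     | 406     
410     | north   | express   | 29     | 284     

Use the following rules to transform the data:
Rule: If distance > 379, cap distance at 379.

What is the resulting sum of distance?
2647

Step 1: 2 records have distance > 379
Step 2: These records originally summed to 888
Step 3: After capping: 2 × 379 = 758
Step 4: Unaffected records sum: 1889
Step 5: Final sum = 758 + 1889 = 2647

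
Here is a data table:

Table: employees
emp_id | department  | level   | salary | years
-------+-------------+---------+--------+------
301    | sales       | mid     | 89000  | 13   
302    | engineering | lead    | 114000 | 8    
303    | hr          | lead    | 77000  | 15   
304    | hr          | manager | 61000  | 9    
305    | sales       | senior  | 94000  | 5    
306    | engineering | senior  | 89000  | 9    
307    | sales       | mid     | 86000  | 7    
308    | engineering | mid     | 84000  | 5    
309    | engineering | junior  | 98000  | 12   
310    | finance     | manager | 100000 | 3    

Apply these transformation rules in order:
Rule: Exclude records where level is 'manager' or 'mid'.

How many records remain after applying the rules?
5

Step 1: Count records to exclude
  - 2 (manager) + 3 (mid) = 5 records
Step 2: Total records: 10
Step 3: Remaining = 10 - 5 = 5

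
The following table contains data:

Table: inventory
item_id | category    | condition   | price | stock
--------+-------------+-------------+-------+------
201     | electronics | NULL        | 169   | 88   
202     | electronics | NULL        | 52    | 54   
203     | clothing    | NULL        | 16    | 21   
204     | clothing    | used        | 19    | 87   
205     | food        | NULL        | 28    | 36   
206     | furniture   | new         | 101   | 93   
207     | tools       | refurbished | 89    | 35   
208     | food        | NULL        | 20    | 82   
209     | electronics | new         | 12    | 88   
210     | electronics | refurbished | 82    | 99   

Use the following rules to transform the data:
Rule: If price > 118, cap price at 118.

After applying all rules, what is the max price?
118

Step 1: Original maximum price = 169
Step 2: Apply cap at 118
Step 3: 1 records had price > 118 and were capped
Step 4: Maximum after transformation = 118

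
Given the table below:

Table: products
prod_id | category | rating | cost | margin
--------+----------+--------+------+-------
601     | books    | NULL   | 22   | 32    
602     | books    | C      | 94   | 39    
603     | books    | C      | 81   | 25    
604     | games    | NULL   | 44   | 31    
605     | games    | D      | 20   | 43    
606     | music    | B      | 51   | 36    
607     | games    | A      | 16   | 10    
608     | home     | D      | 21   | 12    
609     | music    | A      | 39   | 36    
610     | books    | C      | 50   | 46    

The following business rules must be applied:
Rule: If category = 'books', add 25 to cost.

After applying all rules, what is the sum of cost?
538

Step 1: Count records where category = 'books': 4
Step 2: Total bonus added: 4 × 25 = 100
Step 3: Original sum of cost: 438
Step 4: Final sum = 438 + 100 = 538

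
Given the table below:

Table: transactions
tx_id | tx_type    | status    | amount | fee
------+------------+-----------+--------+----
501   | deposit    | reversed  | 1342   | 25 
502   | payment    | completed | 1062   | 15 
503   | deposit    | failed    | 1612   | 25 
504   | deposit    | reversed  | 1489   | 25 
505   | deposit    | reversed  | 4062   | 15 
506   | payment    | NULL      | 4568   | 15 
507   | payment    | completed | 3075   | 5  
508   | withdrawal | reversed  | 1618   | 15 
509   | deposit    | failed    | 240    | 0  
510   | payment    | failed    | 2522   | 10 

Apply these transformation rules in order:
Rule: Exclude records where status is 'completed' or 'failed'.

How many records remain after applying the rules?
5

Step 1: Count records to exclude
  - 2 (completed) + 3 (failed) = 5 records
Step 2: Total records: 10
Step 3: Remaining = 10 - 5 = 5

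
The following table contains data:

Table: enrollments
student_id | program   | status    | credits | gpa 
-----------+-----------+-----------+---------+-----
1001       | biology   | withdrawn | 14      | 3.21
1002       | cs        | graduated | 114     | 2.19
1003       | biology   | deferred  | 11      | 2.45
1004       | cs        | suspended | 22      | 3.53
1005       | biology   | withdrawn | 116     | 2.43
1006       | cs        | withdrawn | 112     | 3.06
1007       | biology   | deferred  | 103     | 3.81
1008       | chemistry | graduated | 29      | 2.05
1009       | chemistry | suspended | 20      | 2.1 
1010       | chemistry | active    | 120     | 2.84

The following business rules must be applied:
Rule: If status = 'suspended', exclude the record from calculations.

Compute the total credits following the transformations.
619

Step 1: Identify records where status = 'suspended'
Step 2: The excluded records sum to 42
Step 3: Original total credits = 661
Step 4: Remaining total = 661 - 42 = 619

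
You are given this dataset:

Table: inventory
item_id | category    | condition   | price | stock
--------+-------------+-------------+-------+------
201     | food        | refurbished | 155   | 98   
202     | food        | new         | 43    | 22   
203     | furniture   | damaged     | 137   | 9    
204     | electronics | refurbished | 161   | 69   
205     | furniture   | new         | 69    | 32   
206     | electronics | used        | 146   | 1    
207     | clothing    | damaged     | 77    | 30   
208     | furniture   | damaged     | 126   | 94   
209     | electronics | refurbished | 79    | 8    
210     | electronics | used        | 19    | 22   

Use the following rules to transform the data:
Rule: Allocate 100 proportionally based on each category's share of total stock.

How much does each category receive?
clothing: 7.79, electronics: 25.97, food: 31.17, furniture: 35.06

Step 1: Calculate total stock = 385
Step 2: Calculate each category's proportion:
  clothing: 30/385 = 7.79% → 7.79
  electronics: 100/385 = 25.97% → 25.97
  food: 120/385 = 31.17% → 31.17
  furniture: 135/385 = 35.06% → 35.06
Step 3: Verify: sum of allocations ≈ 100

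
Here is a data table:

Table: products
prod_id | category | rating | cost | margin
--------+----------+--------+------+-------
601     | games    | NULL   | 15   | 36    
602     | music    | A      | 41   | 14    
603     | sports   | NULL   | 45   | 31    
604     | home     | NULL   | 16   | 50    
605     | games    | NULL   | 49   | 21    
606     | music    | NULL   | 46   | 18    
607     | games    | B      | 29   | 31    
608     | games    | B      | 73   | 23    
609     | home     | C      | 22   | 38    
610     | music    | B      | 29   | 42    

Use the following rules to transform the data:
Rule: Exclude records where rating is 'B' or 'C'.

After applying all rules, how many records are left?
6

Step 1: Count records to exclude
  - 3 (B) + 1 (C) = 4 records
Step 2: Total records: 10
Step 3: Remaining = 10 - 4 = 6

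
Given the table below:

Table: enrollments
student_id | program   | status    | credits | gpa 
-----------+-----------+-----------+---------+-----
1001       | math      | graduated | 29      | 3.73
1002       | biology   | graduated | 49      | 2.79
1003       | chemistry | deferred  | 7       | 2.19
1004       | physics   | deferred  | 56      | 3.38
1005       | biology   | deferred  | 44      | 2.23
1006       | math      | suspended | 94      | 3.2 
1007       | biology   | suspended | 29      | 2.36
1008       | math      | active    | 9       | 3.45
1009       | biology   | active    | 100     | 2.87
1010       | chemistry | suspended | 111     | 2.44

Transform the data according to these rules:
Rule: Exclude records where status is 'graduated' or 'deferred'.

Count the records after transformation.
5

Step 1: Count records to exclude
  - 2 (graduated) + 3 (deferred) = 5 records
Step 2: Total records: 10
Step 3: Remaining = 10 - 5 = 5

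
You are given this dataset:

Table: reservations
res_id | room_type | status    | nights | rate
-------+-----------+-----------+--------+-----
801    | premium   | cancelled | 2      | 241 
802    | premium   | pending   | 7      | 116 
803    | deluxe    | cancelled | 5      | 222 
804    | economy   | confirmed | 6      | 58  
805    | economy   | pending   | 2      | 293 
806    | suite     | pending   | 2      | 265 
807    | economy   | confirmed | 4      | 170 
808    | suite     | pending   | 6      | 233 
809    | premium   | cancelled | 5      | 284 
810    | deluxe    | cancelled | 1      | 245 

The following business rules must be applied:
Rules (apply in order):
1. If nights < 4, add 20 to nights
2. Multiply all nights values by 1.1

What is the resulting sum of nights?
132.0

Step 1: Apply Rule 1 - Add 20 to records with nights < 4
  - 4 records affected: 7 + (4 × 20) = 87
  - Unaffected records: 33
  - Sum after Rule 1: 120
Step 2: Apply Rule 2 - Multiply all by 1.1
  - 120 × 1.1 = 132.0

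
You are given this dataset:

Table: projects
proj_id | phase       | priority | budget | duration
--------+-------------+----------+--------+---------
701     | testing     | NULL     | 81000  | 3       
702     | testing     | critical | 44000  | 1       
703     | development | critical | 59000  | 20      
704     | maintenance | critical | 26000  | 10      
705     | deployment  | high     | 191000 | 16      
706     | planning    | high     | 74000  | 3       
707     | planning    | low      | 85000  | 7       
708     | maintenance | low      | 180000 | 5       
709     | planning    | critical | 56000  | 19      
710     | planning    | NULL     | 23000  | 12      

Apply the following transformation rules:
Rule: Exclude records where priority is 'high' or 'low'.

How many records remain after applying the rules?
6

Step 1: Count records to exclude
  - 2 (high) + 2 (low) = 4 records
Step 2: Total records: 10
Step 3: Remaining = 10 - 4 = 6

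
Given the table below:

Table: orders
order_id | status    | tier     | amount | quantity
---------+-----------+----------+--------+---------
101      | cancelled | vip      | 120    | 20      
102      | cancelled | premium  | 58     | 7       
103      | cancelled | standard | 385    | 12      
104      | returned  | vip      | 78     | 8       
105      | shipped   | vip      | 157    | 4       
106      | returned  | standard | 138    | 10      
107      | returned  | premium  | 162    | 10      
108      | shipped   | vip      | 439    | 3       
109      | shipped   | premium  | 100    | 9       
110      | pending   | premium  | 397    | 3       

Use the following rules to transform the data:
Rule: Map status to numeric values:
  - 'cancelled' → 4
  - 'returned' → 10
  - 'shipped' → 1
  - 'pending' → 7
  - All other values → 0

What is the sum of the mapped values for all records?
52

Step 1: Apply mapping to each record
Step 2: Count by status:
  'cancelled': 3 records × 4 = 12
  'returned': 3 records × 10 = 30
  'shipped': 3 records × 1 = 3
  'pending': 1 records × 7 = 7
Step 3: Sum all mapped values = 52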